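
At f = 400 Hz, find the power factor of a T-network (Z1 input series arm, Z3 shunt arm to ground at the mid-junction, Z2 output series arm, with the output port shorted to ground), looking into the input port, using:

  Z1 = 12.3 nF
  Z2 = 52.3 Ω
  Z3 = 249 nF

Step 1 — Angular frequency: ω = 2π·f = 2π·400 = 2513 rad/s.
Step 2 — Component impedances:
  Z1: Z = 1/(jωC) = -j/(ω·C) = 0 - j3.235e+04 Ω
  Z2: Z = R = 52.3 Ω
  Z3: Z = 1/(jωC) = -j/(ω·C) = 0 - j1598 Ω
Step 3 — With the output port shorted to ground, the output series arm Z2 runs from the junction to ground; the shunt arm Z3 also runs from the junction to ground. They appear in parallel: Z3 || Z2 = 52.24 - j1.71 Ω.
Step 4 — Series with input arm Z1: Z_in = Z1 + (Z3 || Z2) = 52.24 - j3.235e+04 Ω = 3.235e+04∠-89.9° Ω.
Step 5 — Power factor: PF = cos(φ) = Re(Z)/|Z| = 52.24/3.235e+04 = 0.001615.
Step 6 — Type: Im(Z) = -3.235e+04 ⇒ leading (phase φ = -89.9°).

PF = 0.001615 (leading, φ = -89.9°)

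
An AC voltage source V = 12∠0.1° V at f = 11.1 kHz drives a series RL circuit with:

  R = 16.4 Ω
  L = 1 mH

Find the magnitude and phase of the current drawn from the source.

Step 1 — Angular frequency: ω = 2π·f = 2π·1.11e+04 = 6.974e+04 rad/s.
Step 2 — Component impedances:
  R: Z = R = 16.4 Ω
  L: Z = jωL = j·6.974e+04·0.001 = 0 + j69.74 Ω
Step 3 — Series combination: Z_total = R + L = 16.4 + j69.74 Ω = 71.65∠76.8° Ω.
Step 4 — Source phasor: V = 12∠0.1° V = 12 + j0.02094 V.
Step 5 — Ohm's law: I = V / Z_total = (12 + j0.02094) / (16.4 + j69.74) = 0.03862 - j0.163 A.
Step 6 — Convert to polar: |I| = 0.1675 A, ∠I = -76.7°.

I = 0.1675∠-76.7° A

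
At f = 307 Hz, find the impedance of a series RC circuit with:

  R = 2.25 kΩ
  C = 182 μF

Step 1 — Angular frequency: ω = 2π·f = 2π·307 = 1929 rad/s.
Step 2 — Component impedances:
  R: Z = R = 2250 Ω
  C: Z = 1/(jωC) = -j/(ω·C) = 0 - j2.848 Ω
Step 3 — Series combination: Z_total = R + C = 2250 - j2.848 Ω = 2250∠-0.1° Ω.

Z = 2250 - j2.848 Ω = 2250∠-0.1° Ω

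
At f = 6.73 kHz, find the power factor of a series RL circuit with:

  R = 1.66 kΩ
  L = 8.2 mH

Step 1 — Angular frequency: ω = 2π·f = 2π·6730 = 4.229e+04 rad/s.
Step 2 — Component impedances:
  R: Z = R = 1660 Ω
  L: Z = jωL = j·4.229e+04·0.0082 = 0 + j346.7 Ω
Step 3 — Series combination: Z_total = R + L = 1660 + j346.7 Ω = 1696∠11.8° Ω.
Step 4 — Power factor: PF = cos(φ) = Re(Z)/|Z| = 1660/1695.8 = 0.9789.
Step 5 — Type: Im(Z) = 346.7 ⇒ lagging (phase φ = 11.8°).

PF = 0.9789 (lagging, φ = 11.8°)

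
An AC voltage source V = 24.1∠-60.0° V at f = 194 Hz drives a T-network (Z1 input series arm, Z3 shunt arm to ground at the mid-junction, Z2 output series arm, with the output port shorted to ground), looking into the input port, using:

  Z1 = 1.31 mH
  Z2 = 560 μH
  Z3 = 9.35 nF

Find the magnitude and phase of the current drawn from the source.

Step 1 — Angular frequency: ω = 2π·f = 2π·194 = 1219 rad/s.
Step 2 — Component impedances:
  Z1: Z = jωL = j·1219·0.00131 = 0 + j1.597 Ω
  Z2: Z = jωL = j·1219·0.00056 = 0 + j0.6826 Ω
  Z3: Z = 1/(jωC) = -j/(ω·C) = 0 - j8.774e+04 Ω
Step 3 — With the output port shorted to ground, the output series arm Z2 runs from the junction to ground; the shunt arm Z3 also runs from the junction to ground. They appear in parallel: Z3 || Z2 = 0 + j0.6826 Ω.
Step 4 — Series with input arm Z1: Z_in = Z1 + (Z3 || Z2) = 0 + j2.279 Ω = 2.279∠90.0° Ω.
Step 5 — Source phasor: V = 24.1∠-60.0° V = 12.05 - j20.87 V.
Step 6 — Ohm's law: I = V / Z_total = (12.05 - j20.87) / (0 + j2.279) = -9.156 - j5.286 A.
Step 7 — Convert to polar: |I| = 10.57 A, ∠I = -150.0°.

I = 10.57∠-150.0° A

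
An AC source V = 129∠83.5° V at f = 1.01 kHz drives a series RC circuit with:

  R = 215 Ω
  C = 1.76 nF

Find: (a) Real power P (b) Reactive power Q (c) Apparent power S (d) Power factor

Step 1 — Angular frequency: ω = 2π·f = 2π·1010 = 6346 rad/s.
Step 2 — Component impedances:
  R: Z = R = 215 Ω
  C: Z = 1/(jωC) = -j/(ω·C) = 0 - j8.953e+04 Ω
Step 3 — Series combination: Z_total = R + C = 215 - j8.953e+04 Ω = 8.953e+04∠-89.9° Ω.
Step 4 — Source phasor: V = 129∠83.5° V = 14.6 + j128.2 V.
Step 5 — Current: I = V / Z = -0.001431 + j0.0001665 A = 0.001441∠173.4° A.
Step 6 — Complex power: S = V·I* = 0.0004463 - j0.1859 VA.
Step 7 — Real power: P = Re(S) = 0.0004463 W.
Step 8 — Reactive power: Q = Im(S) = -0.1859 VAR.
Step 9 — Apparent power: |S| = 0.1859 VA.
Step 10 — Power factor: PF = P/|S| = 0.002401 (leading).

(a) P = 0.0004463 W  (b) Q = -0.1859 VAR  (c) S = 0.1859 VA  (d) PF = 0.002401 (leading)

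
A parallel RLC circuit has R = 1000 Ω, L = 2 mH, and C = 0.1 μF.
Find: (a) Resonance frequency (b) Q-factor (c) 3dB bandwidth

Step 1 — Resonance: ω₀ = 1/√(LC) = 1/√(0.002·1e-07) = 7.071e+04 rad/s.
Step 2 — f₀ = ω₀/(2π) = 1.125e+04 Hz.
Step 3 — Parallel Q: Q = R/(ω₀L) = 1000/(7.071e+04·0.002) = 7.071.
Step 4 — Bandwidth: Δω = ω₀/Q = 1e+04 rad/s; BW = Δω/(2π) = 1592 Hz.

(a) f₀ = 1.125e+04 Hz  (b) Q = 7.071  (c) BW = 1592 Hz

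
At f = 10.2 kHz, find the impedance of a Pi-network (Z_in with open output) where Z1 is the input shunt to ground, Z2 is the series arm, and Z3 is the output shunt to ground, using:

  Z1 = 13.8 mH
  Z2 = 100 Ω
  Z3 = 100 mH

Step 1 — Angular frequency: ω = 2π·f = 2π·1.02e+04 = 6.409e+04 rad/s.
Step 2 — Component impedances:
  Z1: Z = jωL = j·6.409e+04·0.0138 = 0 + j884.4 Ω
  Z2: Z = R = 100 Ω
  Z3: Z = jωL = j·6.409e+04·0.1 = 0 + j6409 Ω
Step 3 — With open output, the series arm Z2 and the output shunt Z3 appear in series to ground: Z2 + Z3 = 100 + j6409 Ω.
Step 4 — Parallel with input shunt Z1: Z_in = Z1 || (Z2 + Z3) = 1.47 + j777.2 Ω = 777.2∠89.9° Ω.

Z = 1.47 + j777.2 Ω = 777.2∠89.9° Ω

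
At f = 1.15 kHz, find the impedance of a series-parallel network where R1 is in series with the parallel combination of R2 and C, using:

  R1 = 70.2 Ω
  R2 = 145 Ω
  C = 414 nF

Step 1 — Angular frequency: ω = 2π·f = 2π·1150 = 7226 rad/s.
Step 2 — Component impedances:
  R1: Z = R = 70.2 Ω
  R2: Z = R = 145 Ω
  C: Z = 1/(jωC) = -j/(ω·C) = 0 - j334.3 Ω
Step 3 — Parallel branch: R2 || C = 1/(1/R2 + 1/C) = 122 - j52.94 Ω.
Step 4 — Series with R1: Z_total = R1 + (R2 || C) = 192.2 - j52.94 Ω = 199.4∠-15.4° Ω.

Z = 192.2 - j52.94 Ω = 199.4∠-15.4° Ω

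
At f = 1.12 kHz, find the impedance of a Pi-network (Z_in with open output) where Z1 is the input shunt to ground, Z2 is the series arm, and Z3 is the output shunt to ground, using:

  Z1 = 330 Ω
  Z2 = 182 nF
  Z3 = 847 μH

Step 1 — Angular frequency: ω = 2π·f = 2π·1120 = 7037 rad/s.
Step 2 — Component impedances:
  Z1: Z = R = 330 Ω
  Z2: Z = 1/(jωC) = -j/(ω·C) = 0 - j780.8 Ω
  Z3: Z = jωL = j·7037·0.000847 = 0 + j5.96 Ω
Step 3 — With open output, the series arm Z2 and the output shunt Z3 appear in series to ground: Z2 + Z3 = 0 - j774.8 Ω.
Step 4 — Parallel with input shunt Z1: Z_in = Z1 || (Z2 + Z3) = 279.3 - j119 Ω = 303.6∠-23.1° Ω.

Z = 279.3 - j119 Ω = 303.6∠-23.1° Ω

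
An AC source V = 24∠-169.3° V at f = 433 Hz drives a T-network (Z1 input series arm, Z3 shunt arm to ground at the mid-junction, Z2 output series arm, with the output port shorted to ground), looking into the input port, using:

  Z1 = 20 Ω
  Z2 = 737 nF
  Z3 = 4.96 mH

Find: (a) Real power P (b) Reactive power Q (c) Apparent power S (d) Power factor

Step 1 — Angular frequency: ω = 2π·f = 2π·433 = 2721 rad/s.
Step 2 — Component impedances:
  Z1: Z = R = 20 Ω
  Z2: Z = 1/(jωC) = -j/(ω·C) = 0 - j498.7 Ω
  Z3: Z = jωL = j·2721·0.00496 = 0 + j13.49 Ω
Step 3 — With the output port shorted to ground, the output series arm Z2 runs from the junction to ground; the shunt arm Z3 also runs from the junction to ground. They appear in parallel: Z3 || Z2 = 0 + j13.87 Ω.
Step 4 — Series with input arm Z1: Z_in = Z1 + (Z3 || Z2) = 20 + j13.87 Ω = 24.34∠34.7° Ω.
Step 5 — Source phasor: V = 24∠-169.3° V = -23.58 - j4.456 V.
Step 6 — Current: I = V / Z = -0.9006 + j0.4017 A = 0.9861∠156.0° A.
Step 7 — Complex power: S = V·I* = 19.45 + j13.49 VA.
Step 8 — Real power: P = Re(S) = 19.45 W.
Step 9 — Reactive power: Q = Im(S) = 13.49 VAR.
Step 10 — Apparent power: |S| = 23.67 VA.
Step 11 — Power factor: PF = P/|S| = 0.8217 (lagging).

(a) P = 19.45 W  (b) Q = 13.49 VAR  (c) S = 23.67 VA  (d) PF = 0.8217 (lagging)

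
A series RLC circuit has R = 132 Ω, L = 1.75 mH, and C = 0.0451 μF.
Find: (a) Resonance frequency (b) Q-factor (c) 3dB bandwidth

Step 1 — Resonance: ω₀ = 1/√(LC) = 1/√(0.00175·4.51e-08) = 1.126e+05 rad/s.
Step 2 — f₀ = ω₀/(2π) = 1.791e+04 Hz.
Step 3 — Series Q: Q = ω₀L/R = 1.126e+05·0.00175/132 = 1.492.
Step 4 — Bandwidth: Δω = ω₀/Q = 7.543e+04 rad/s; BW = Δω/(2π) = 1.2e+04 Hz.

(a) f₀ = 1.791e+04 Hz  (b) Q = 1.492  (c) BW = 1.2e+04 Hz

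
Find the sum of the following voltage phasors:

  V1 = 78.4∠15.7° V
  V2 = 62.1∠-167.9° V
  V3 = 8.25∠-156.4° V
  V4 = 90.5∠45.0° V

Step 1 — Convert each phasor to rectangular form:
  V1 = 78.4·(cos(15.7°) + j·sin(15.7°)) = 75.48 + j21.22 V
  V2 = 62.1·(cos(-167.9°) + j·sin(-167.9°)) = -60.72 - j13.02 V
  V3 = 8.25·(cos(-156.4°) + j·sin(-156.4°)) = -7.56 - j3.303 V
  V4 = 90.5·(cos(45.0°) + j·sin(45.0°)) = 63.99 + j63.99 V
Step 2 — Sum components: V_total = 71.19 + j68.89 V.
Step 3 — Convert to polar: |V_total| = 99.06 V, ∠V_total = 44.1°.

V_total = 99.06∠44.1° V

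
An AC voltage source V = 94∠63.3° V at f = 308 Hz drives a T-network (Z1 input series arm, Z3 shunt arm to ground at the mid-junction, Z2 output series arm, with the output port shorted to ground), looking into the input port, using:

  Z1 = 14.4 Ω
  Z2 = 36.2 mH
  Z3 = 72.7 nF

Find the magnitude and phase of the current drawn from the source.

Step 1 — Angular frequency: ω = 2π·f = 2π·308 = 1935 rad/s.
Step 2 — Component impedances:
  Z1: Z = R = 14.4 Ω
  Z2: Z = jωL = j·1935·0.0362 = 0 + j70.06 Ω
  Z3: Z = 1/(jωC) = -j/(ω·C) = 0 - j7108 Ω
Step 3 — With the output port shorted to ground, the output series arm Z2 runs from the junction to ground; the shunt arm Z3 also runs from the junction to ground. They appear in parallel: Z3 || Z2 = 0 + j70.75 Ω.
Step 4 — Series with input arm Z1: Z_in = Z1 + (Z3 || Z2) = 14.4 + j70.75 Ω = 72.2∠78.5° Ω.
Step 5 — Source phasor: V = 94∠63.3° V = 42.24 + j83.98 V.
Step 6 — Ohm's law: I = V / Z_total = (42.24 + j83.98) / (14.4 + j70.75) = 1.256 - j0.3413 A.
Step 7 — Convert to polar: |I| = 1.302 A, ∠I = -15.2°.

I = 1.302∠-15.2° A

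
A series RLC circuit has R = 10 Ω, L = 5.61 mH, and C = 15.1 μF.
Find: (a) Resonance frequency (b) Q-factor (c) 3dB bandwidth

Step 1 — Resonance: ω₀ = 1/√(LC) = 1/√(0.00561·1.51e-05) = 3436 rad/s.
Step 2 — f₀ = ω₀/(2π) = 546.8 Hz.
Step 3 — Series Q: Q = ω₀L/R = 3436·0.00561/10 = 1.927.
Step 4 — Bandwidth: Δω = ω₀/Q = 1783 rad/s; BW = Δω/(2π) = 283.7 Hz.

(a) f₀ = 546.8 Hz  (b) Q = 1.927  (c) BW = 283.7 Hz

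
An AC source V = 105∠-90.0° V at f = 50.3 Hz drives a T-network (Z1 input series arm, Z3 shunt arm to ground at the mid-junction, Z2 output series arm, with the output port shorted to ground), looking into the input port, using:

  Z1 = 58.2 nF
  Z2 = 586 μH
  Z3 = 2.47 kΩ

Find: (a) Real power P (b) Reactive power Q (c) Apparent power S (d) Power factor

Step 1 — Angular frequency: ω = 2π·f = 2π·50.3 = 316 rad/s.
Step 2 — Component impedances:
  Z1: Z = 1/(jωC) = -j/(ω·C) = 0 - j5.437e+04 Ω
  Z2: Z = jωL = j·316·0.000586 = 0 + j0.1852 Ω
  Z3: Z = R = 2470 Ω
Step 3 — With the output port shorted to ground, the output series arm Z2 runs from the junction to ground; the shunt arm Z3 also runs from the junction to ground. They appear in parallel: Z3 || Z2 = 1.389e-05 + j0.1852 Ω.
Step 4 — Series with input arm Z1: Z_in = Z1 + (Z3 || Z2) = 0 - j5.437e+04 Ω = 5.437e+04∠-90.0° Ω.
Step 5 — Source phasor: V = 105∠-90.0° V = 0 - j105 V.
Step 6 — Current: I = V / Z = 0.001931 A = 0.001931∠-0.0° A.
Step 7 — Complex power: S = V·I* = 0 - j0.2028 VA.
Step 8 — Real power: P = Re(S) = 0 W.
Step 9 — Reactive power: Q = Im(S) = -0.2028 VAR.
Step 10 — Apparent power: |S| = 0.2028 VA.
Step 11 — Power factor: PF = P/|S| = 0 (leading).

(a) P = 0 W  (b) Q = -0.2028 VAR  (c) S = 0.2028 VA  (d) PF = 0 (leading)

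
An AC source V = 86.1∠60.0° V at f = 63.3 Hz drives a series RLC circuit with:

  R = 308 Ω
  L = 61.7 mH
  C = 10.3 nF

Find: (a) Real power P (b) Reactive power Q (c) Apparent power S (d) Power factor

Step 1 — Angular frequency: ω = 2π·f = 2π·63.3 = 397.7 rad/s.
Step 2 — Component impedances:
  R: Z = R = 308 Ω
  L: Z = jωL = j·397.7·0.0617 = 0 + j24.54 Ω
  C: Z = 1/(jωC) = -j/(ω·C) = 0 - j2.441e+05 Ω
Step 3 — Series combination: Z_total = R + L + C = 308 - j2.441e+05 Ω = 2.441e+05∠-89.9° Ω.
Step 4 — Source phasor: V = 86.1∠60.0° V = 43.05 + j74.56 V.
Step 5 — Current: I = V / Z = -0.0003053 + j0.0001768 A = 0.0003528∠149.9° A.
Step 6 — Complex power: S = V·I* = 3.833e-05 - j0.03037 VA.
Step 7 — Real power: P = Re(S) = 3.833e-05 W.
Step 8 — Reactive power: Q = Im(S) = -0.03037 VAR.
Step 9 — Apparent power: |S| = 0.03037 VA.
Step 10 — Power factor: PF = P/|S| = 0.001262 (leading).

(a) P = 3.833e-05 W  (b) Q = -0.03037 VAR  (c) S = 0.03037 VA  (d) PF = 0.001262 (leading)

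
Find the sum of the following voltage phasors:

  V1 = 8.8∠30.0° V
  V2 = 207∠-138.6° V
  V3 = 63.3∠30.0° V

Step 1 — Convert each phasor to rectangular form:
  V1 = 8.8·(cos(30.0°) + j·sin(30.0°)) = 7.621 + j4.4 V
  V2 = 207·(cos(-138.6°) + j·sin(-138.6°)) = -155.3 - j136.9 V
  V3 = 63.3·(cos(30.0°) + j·sin(30.0°)) = 54.82 + j31.65 V
Step 2 — Sum components: V_total = -92.83 - j100.8 V.
Step 3 — Convert to polar: |V_total| = 137.1 V, ∠V_total = -132.6°.

V_total = 137.1∠-132.6° V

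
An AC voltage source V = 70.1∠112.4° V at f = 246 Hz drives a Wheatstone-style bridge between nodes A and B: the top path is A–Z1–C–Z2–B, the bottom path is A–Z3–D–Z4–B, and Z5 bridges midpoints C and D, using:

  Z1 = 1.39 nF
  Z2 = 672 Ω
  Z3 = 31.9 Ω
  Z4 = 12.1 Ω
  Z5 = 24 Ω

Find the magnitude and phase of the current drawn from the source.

Step 1 — Angular frequency: ω = 2π·f = 2π·246 = 1546 rad/s.
Step 2 — Component impedances:
  Z1: Z = 1/(jωC) = -j/(ω·C) = 0 - j4.654e+05 Ω
  Z2: Z = R = 672 Ω
  Z3: Z = R = 31.9 Ω
  Z4: Z = R = 12.1 Ω
  Z5: Z = R = 24 Ω
Step 3 — Bridge requires nodal analysis (the Z5 bridge couples midpoints C and D, so the two paths cannot be reduced to a simple series/parallel combination). Setting node B to ground and injecting 1 A at node A, the 3-node admittance system at A, C, D solves to V_A = Z_AB = 43.79 - j0.002243 Ω = 43.79∠-0.0° Ω.
Step 4 — Source phasor: V = 70.1∠112.4° V = -26.71 + j64.81 V.
Step 5 — Ohm's law: I = V / Z_total = (-26.71 + j64.81) / (43.79 - j0.002243) = -0.6101 + j1.48 A.
Step 6 — Convert to polar: |I| = 1.601 A, ∠I = 112.4°.

I = 1.601∠112.4° A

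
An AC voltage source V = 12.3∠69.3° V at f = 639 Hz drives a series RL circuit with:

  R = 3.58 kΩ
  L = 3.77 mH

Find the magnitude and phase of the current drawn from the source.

Step 1 — Angular frequency: ω = 2π·f = 2π·639 = 4015 rad/s.
Step 2 — Component impedances:
  R: Z = R = 3580 Ω
  L: Z = jωL = j·4015·0.00377 = 0 + j15.14 Ω
Step 3 — Series combination: Z_total = R + L = 3580 + j15.14 Ω = 3580∠0.2° Ω.
Step 4 — Source phasor: V = 12.3∠69.3° V = 4.348 + j11.51 V.
Step 5 — Ohm's law: I = V / Z_total = (4.348 + j11.51) / (3580 + j15.14) = 0.001228 + j0.003209 A.
Step 6 — Convert to polar: |I| = 0.003436 A, ∠I = 69.1°.

I = 0.003436∠69.1° A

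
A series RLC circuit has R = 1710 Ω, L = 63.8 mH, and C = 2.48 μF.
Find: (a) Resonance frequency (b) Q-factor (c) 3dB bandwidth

Step 1 — Resonance condition Im(Z)=0 gives ω₀ = 1/√(LC).
Step 2 — ω₀ = 1/√(0.0638·2.48e-06) = 2514 rad/s.
Step 3 — f₀ = ω₀/(2π) = 400.1 Hz.
Step 4 — Series Q: Q = ω₀L/R = 2514·0.0638/1710 = 0.0938.
Step 5 — 3dB bandwidth: Δω = ω₀/Q = 2.68e+04 rad/s; BW = Δω/(2π) = 4266 Hz.

(a) f₀ = 400.1 Hz  (b) Q = 0.0938  (c) BW = 4266 Hz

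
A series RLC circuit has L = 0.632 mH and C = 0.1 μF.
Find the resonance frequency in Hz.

Step 1 — Resonance condition Im(Z)=0 gives ω₀ = 1/√(LC).
Step 2 — ω₀ = 1/√(0.000632·1e-07) = 1.258e+05 rad/s.
Step 3 — f₀ = ω₀/(2π) = 2.002e+04 Hz.

f₀ = 2.002e+04 Hz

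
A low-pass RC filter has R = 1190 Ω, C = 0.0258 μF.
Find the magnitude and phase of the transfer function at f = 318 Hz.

Step 1 — Angular frequency: ω = 2π·318 = 1998 rad/s.
Step 2 — Transfer function: H(jω) = 1/(1 + jωRC).
Step 3 — Denominator: 1 + jωRC = 1 + j·1998·1190·2.58e-08 = 1 + j0.06134.
Step 4 — H = 0.9963 - j0.06111.
Step 5 — Magnitude: |H| = 0.9981 (-0.0 dB); phase: φ = -3.5°.

|H| = 0.9981 (-0.0 dB), φ = -3.5°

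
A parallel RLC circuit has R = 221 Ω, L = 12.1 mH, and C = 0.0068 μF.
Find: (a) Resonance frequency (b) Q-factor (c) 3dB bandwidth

Step 1 — Resonance: ω₀ = 1/√(LC) = 1/√(0.0121·6.8e-09) = 1.102e+05 rad/s.
Step 2 — f₀ = ω₀/(2π) = 1.755e+04 Hz.
Step 3 — Parallel Q: Q = R/(ω₀L) = 221/(1.102e+05·0.0121) = 0.1657.
Step 4 — Bandwidth: Δω = ω₀/Q = 6.654e+05 rad/s; BW = Δω/(2π) = 1.059e+05 Hz.

(a) f₀ = 1.755e+04 Hz  (b) Q = 0.1657  (c) BW = 1.059e+05 Hz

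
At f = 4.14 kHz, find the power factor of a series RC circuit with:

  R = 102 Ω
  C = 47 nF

Step 1 — Angular frequency: ω = 2π·f = 2π·4140 = 2.601e+04 rad/s.
Step 2 — Component impedances:
  R: Z = R = 102 Ω
  C: Z = 1/(jωC) = -j/(ω·C) = 0 - j817.9 Ω
Step 3 — Series combination: Z_total = R + C = 102 - j817.9 Ω = 824.3∠-82.9° Ω.
Step 4 — Power factor: PF = cos(φ) = Re(Z)/|Z| = 102/824.3 = 0.1237.
Step 5 — Type: Im(Z) = -817.9 ⇒ leading (phase φ = -82.9°).

PF = 0.1237 (leading, φ = -82.9°)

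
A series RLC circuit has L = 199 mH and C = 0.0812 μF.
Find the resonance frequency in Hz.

Step 1 — Resonance condition Im(Z)=0 gives ω₀ = 1/√(LC).
Step 2 — ω₀ = 1/√(0.199·8.12e-08) = 7867 rad/s.
Step 3 — f₀ = ω₀/(2π) = 1252 Hz.

f₀ = 1252 Hz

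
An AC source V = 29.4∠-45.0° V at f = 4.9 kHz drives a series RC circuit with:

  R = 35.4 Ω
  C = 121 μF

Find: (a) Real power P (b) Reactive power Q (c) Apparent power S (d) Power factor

Step 1 — Angular frequency: ω = 2π·f = 2π·4900 = 3.079e+04 rad/s.
Step 2 — Component impedances:
  R: Z = R = 35.4 Ω
  C: Z = 1/(jωC) = -j/(ω·C) = 0 - j0.2684 Ω
Step 3 — Series combination: Z_total = R + C = 35.4 - j0.2684 Ω = 35.4∠-0.4° Ω.
Step 4 — Source phasor: V = 29.4∠-45.0° V = 20.79 - j20.79 V.
Step 5 — Current: I = V / Z = 0.5917 - j0.5828 A = 0.8305∠-44.6° A.
Step 6 — Complex power: S = V·I* = 24.42 - j0.1851 VA.
Step 7 — Real power: P = Re(S) = 24.42 W.
Step 8 — Reactive power: Q = Im(S) = -0.1851 VAR.
Step 9 — Apparent power: |S| = 24.42 VA.
Step 10 — Power factor: PF = P/|S| = 1 (leading).

(a) P = 24.42 W  (b) Q = -0.1851 VAR  (c) S = 24.42 VA  (d) PF = 1 (leading)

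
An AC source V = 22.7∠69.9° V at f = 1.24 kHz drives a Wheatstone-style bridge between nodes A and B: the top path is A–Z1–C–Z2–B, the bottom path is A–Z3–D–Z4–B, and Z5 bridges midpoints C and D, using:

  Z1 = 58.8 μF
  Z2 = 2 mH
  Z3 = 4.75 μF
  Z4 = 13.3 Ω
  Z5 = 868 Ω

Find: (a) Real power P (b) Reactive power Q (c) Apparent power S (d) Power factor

Step 1 — Angular frequency: ω = 2π·f = 2π·1240 = 7791 rad/s.
Step 2 — Component impedances:
  Z1: Z = 1/(jωC) = -j/(ω·C) = 0 - j2.183 Ω
  Z2: Z = jωL = j·7791·0.002 = 0 + j15.58 Ω
  Z3: Z = 1/(jωC) = -j/(ω·C) = 0 - j27.02 Ω
  Z4: Z = R = 13.3 Ω
  Z5: Z = R = 868 Ω
Step 3 — Bridge requires nodal analysis (the Z5 bridge couples midpoints C and D, so the two paths cannot be reduced to a simple series/parallel combination). Setting node B to ground and injecting 1 A at node A, the 3-node admittance system at A, C, D solves to V_A = Z_AB = 6.675 + j19.61 Ω = 20.71∠71.2° Ω.
Step 4 — Source phasor: V = 22.7∠69.9° V = 7.801 + j21.32 V.
Step 5 — Current: I = V / Z = 1.096 - j0.02488 A = 1.096∠-1.3° A.
Step 6 — Complex power: S = V·I* = 8.017 + j23.55 VA.
Step 7 — Real power: P = Re(S) = 8.017 W.
Step 8 — Reactive power: Q = Im(S) = 23.55 VAR.
Step 9 — Apparent power: |S| = 24.88 VA.
Step 10 — Power factor: PF = P/|S| = 0.3223 (lagging).

(a) P = 8.017 W  (b) Q = 23.55 VAR  (c) S = 24.88 VA  (d) PF = 0.3223 (lagging)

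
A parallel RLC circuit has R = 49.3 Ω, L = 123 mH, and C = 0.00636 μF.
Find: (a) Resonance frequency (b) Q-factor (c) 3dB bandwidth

Step 1 — Resonance: ω₀ = 1/√(LC) = 1/√(0.123·6.36e-09) = 3.575e+04 rad/s.
Step 2 — f₀ = ω₀/(2π) = 5690 Hz.
Step 3 — Parallel Q: Q = R/(ω₀L) = 49.3/(3.575e+04·0.123) = 0.01121.
Step 4 — Bandwidth: Δω = ω₀/Q = 3.189e+06 rad/s; BW = Δω/(2π) = 5.076e+05 Hz.

(a) f₀ = 5690 Hz  (b) Q = 0.01121  (c) BW = 5.076e+05 Hz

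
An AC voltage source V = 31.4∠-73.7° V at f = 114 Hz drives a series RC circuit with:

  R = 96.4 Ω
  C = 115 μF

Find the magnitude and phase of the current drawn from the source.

Step 1 — Angular frequency: ω = 2π·f = 2π·114 = 716.3 rad/s.
Step 2 — Component impedances:
  R: Z = R = 96.4 Ω
  C: Z = 1/(jωC) = -j/(ω·C) = 0 - j12.14 Ω
Step 3 — Series combination: Z_total = R + C = 96.4 - j12.14 Ω = 97.16∠-7.2° Ω.
Step 4 — Source phasor: V = 31.4∠-73.7° V = 8.813 - j30.14 V.
Step 5 — Ohm's law: I = V / Z_total = (8.813 - j30.14) / (96.4 - j12.14) = 0.1287 - j0.2964 A.
Step 6 — Convert to polar: |I| = 0.3232 A, ∠I = -66.5°.

I = 0.3232∠-66.5° A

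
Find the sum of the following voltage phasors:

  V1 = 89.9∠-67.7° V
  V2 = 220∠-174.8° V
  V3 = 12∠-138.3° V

Step 1 — Convert each phasor to rectangular form:
  V1 = 89.9·(cos(-67.7°) + j·sin(-67.7°)) = 34.11 - j83.18 V
  V2 = 220·(cos(-174.8°) + j·sin(-174.8°)) = -219.1 - j19.94 V
  V3 = 12·(cos(-138.3°) + j·sin(-138.3°)) = -8.96 - j7.983 V
Step 2 — Sum components: V_total = -193.9 - j111.1 V.
Step 3 — Convert to polar: |V_total| = 223.5 V, ∠V_total = -150.2°.

V_total = 223.5∠-150.2° V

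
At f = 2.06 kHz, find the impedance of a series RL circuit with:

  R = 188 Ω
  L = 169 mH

Step 1 — Angular frequency: ω = 2π·f = 2π·2060 = 1.294e+04 rad/s.
Step 2 — Component impedances:
  R: Z = R = 188 Ω
  L: Z = jωL = j·1.294e+04·0.169 = 0 + j2187 Ω
Step 3 — Series combination: Z_total = R + L = 188 + j2187 Ω = 2195∠85.1° Ω.

Z = 188 + j2187 Ω = 2195∠85.1° Ω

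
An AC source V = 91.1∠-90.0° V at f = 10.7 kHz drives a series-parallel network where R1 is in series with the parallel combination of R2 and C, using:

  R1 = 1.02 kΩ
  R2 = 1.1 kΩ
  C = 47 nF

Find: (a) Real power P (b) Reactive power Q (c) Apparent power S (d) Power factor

Step 1 — Angular frequency: ω = 2π·f = 2π·1.07e+04 = 6.723e+04 rad/s.
Step 2 — Component impedances:
  R1: Z = R = 1020 Ω
  R2: Z = R = 1100 Ω
  C: Z = 1/(jωC) = -j/(ω·C) = 0 - j316.5 Ω
Step 3 — Parallel branch: R2 || C = 1/(1/R2 + 1/C) = 84.09 - j292.3 Ω.
Step 4 — Series with R1: Z_total = R1 + (R2 || C) = 1104 - j292.3 Ω = 1142∠-14.8° Ω.
Step 5 — Source phasor: V = 91.1∠-90.0° V = 0 - j91.1 V.
Step 6 — Current: I = V / Z = 0.02041 - j0.07711 A = 0.07976∠-75.2° A.
Step 7 — Complex power: S = V·I* = 7.025 - j1.86 VA.
Step 8 — Real power: P = Re(S) = 7.025 W.
Step 9 — Reactive power: Q = Im(S) = -1.86 VAR.
Step 10 — Apparent power: |S| = 7.266 VA.
Step 11 — Power factor: PF = P/|S| = 0.9667 (leading).

(a) P = 7.025 W  (b) Q = -1.86 VAR  (c) S = 7.266 VA  (d) PF = 0.9667 (leading)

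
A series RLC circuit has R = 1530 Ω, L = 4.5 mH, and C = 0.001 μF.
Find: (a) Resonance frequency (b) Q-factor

Step 1 — Resonance condition Im(Z)=0 gives ω₀ = 1/√(LC).
Step 2 — ω₀ = 1/√(0.0045·1e-09) = 4.714e+05 rad/s.
Step 3 — f₀ = ω₀/(2π) = 7.503e+04 Hz.
Step 4 — Series Q: Q = ω₀L/R = 4.714e+05·0.0045/1530 = 1.386.

(a) f₀ = 7.503e+04 Hz  (b) Q = 1.386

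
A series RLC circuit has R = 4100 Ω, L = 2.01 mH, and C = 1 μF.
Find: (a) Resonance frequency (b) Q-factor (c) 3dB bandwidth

Step 1 — Resonance: ω₀ = 1/√(LC) = 1/√(0.00201·1e-06) = 2.23e+04 rad/s.
Step 2 — f₀ = ω₀/(2π) = 3550 Hz.
Step 3 — Series Q: Q = ω₀L/R = 2.23e+04·0.00201/4100 = 0.01093.
Step 4 — Bandwidth: Δω = ω₀/Q = 2.04e+06 rad/s; BW = Δω/(2π) = 3.246e+05 Hz.

(a) f₀ = 3550 Hz  (b) Q = 0.01093  (c) BW = 3.246e+05 Hz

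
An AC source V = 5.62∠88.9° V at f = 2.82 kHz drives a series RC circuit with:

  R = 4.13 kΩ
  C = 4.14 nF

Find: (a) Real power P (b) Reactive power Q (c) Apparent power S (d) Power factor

Step 1 — Angular frequency: ω = 2π·f = 2π·2820 = 1.772e+04 rad/s.
Step 2 — Component impedances:
  R: Z = R = 4130 Ω
  C: Z = 1/(jωC) = -j/(ω·C) = 0 - j1.363e+04 Ω
Step 3 — Series combination: Z_total = R + C = 4130 - j1.363e+04 Ω = 1.424e+04∠-73.1° Ω.
Step 4 — Source phasor: V = 5.62∠88.9° V = 0.1079 + j5.619 V.
Step 5 — Current: I = V / Z = -0.0003753 + j0.0001216 A = 0.0003945∠162.0° A.
Step 6 — Complex power: S = V·I* = 0.0006429 - j0.002122 VA.
Step 7 — Real power: P = Re(S) = 0.0006429 W.
Step 8 — Reactive power: Q = Im(S) = -0.002122 VAR.
Step 9 — Apparent power: |S| = 0.002217 VA.
Step 10 — Power factor: PF = P/|S| = 0.2899 (leading).

(a) P = 0.0006429 W  (b) Q = -0.002122 VAR  (c) S = 0.002217 VA  (d) PF = 0.2899 (leading)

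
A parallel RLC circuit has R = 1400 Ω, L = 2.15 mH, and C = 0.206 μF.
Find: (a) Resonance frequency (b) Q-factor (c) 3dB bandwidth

Step 1 — Resonance: ω₀ = 1/√(LC) = 1/√(0.00215·2.06e-07) = 4.752e+04 rad/s.
Step 2 — f₀ = ω₀/(2π) = 7563 Hz.
Step 3 — Parallel Q: Q = R/(ω₀L) = 1400/(4.752e+04·0.00215) = 13.7.
Step 4 — Bandwidth: Δω = ω₀/Q = 3467 rad/s; BW = Δω/(2π) = 551.9 Hz.

(a) f₀ = 7563 Hz  (b) Q = 13.7  (c) BW = 551.9 Hz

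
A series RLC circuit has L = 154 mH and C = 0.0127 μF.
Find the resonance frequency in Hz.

Step 1 — Resonance condition Im(Z)=0 gives ω₀ = 1/√(LC).
Step 2 — ω₀ = 1/√(0.154·1.27e-08) = 2.261e+04 rad/s.
Step 3 — f₀ = ω₀/(2π) = 3599 Hz.

f₀ = 3599 Hz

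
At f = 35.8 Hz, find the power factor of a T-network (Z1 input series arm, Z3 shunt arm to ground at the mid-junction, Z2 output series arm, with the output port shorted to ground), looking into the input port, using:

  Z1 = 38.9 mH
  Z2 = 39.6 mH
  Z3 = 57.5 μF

Step 1 — Angular frequency: ω = 2π·f = 2π·35.8 = 224.9 rad/s.
Step 2 — Component impedances:
  Z1: Z = jωL = j·224.9·0.0389 = 0 + j8.75 Ω
  Z2: Z = jωL = j·224.9·0.0396 = 0 + j8.908 Ω
  Z3: Z = 1/(jωC) = -j/(ω·C) = 0 - j77.32 Ω
Step 3 — With the output port shorted to ground, the output series arm Z2 runs from the junction to ground; the shunt arm Z3 also runs from the junction to ground. They appear in parallel: Z3 || Z2 = 0 + j10.07 Ω.
Step 4 — Series with input arm Z1: Z_in = Z1 + (Z3 || Z2) = 0 + j18.82 Ω = 18.82∠90.0° Ω.
Step 5 — Power factor: PF = cos(φ) = Re(Z)/|Z| = 0/18.82 = 0.
Step 6 — Type: Im(Z) = 18.82 ⇒ lagging (phase φ = 90.0°).

PF = 0 (lagging, φ = 90.0°)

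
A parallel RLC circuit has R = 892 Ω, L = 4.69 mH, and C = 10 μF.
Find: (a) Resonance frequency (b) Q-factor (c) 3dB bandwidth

Step 1 — Resonance: ω₀ = 1/√(LC) = 1/√(0.00469·1e-05) = 4618 rad/s.
Step 2 — f₀ = ω₀/(2π) = 734.9 Hz.
Step 3 — Parallel Q: Q = R/(ω₀L) = 892/(4618·0.00469) = 41.19.
Step 4 — Bandwidth: Δω = ω₀/Q = 112.1 rad/s; BW = Δω/(2π) = 17.84 Hz.

(a) f₀ = 734.9 Hz  (b) Q = 41.19  (c) BW = 17.84 Hz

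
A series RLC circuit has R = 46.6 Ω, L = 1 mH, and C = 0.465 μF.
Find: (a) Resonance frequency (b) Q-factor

Step 1 — Resonance condition Im(Z)=0 gives ω₀ = 1/√(LC).
Step 2 — ω₀ = 1/√(0.001·4.65e-07) = 4.637e+04 rad/s.
Step 3 — f₀ = ω₀/(2π) = 7381 Hz.
Step 4 — Series Q: Q = ω₀L/R = 4.637e+04·0.001/46.6 = 0.9951.

(a) f₀ = 7381 Hz  (b) Q = 0.9951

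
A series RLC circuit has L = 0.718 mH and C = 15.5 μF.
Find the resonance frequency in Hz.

Step 1 — Resonance condition Im(Z)=0 gives ω₀ = 1/√(LC).
Step 2 — ω₀ = 1/√(0.000718·1.55e-05) = 9479 rad/s.
Step 3 — f₀ = ω₀/(2π) = 1509 Hz.

f₀ = 1509 Hz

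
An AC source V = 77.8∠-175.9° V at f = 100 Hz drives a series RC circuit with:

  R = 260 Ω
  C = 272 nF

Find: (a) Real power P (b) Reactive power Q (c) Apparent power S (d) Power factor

Step 1 — Angular frequency: ω = 2π·f = 2π·100 = 628.3 rad/s.
Step 2 — Component impedances:
  R: Z = R = 260 Ω
  C: Z = 1/(jωC) = -j/(ω·C) = 0 - j5851 Ω
Step 3 — Series combination: Z_total = R + C = 260 - j5851 Ω = 5857∠-87.5° Ω.
Step 4 — Source phasor: V = 77.8∠-175.9° V = -77.6 - j5.563 V.
Step 5 — Current: I = V / Z = 0.0003606 - j0.01328 A = 0.01328∠-88.4° A.
Step 6 — Complex power: S = V·I* = 0.04587 - j1.032 VA.
Step 7 — Real power: P = Re(S) = 0.04587 W.
Step 8 — Reactive power: Q = Im(S) = -1.032 VAR.
Step 9 — Apparent power: |S| = 1.033 VA.
Step 10 — Power factor: PF = P/|S| = 0.04439 (leading).

(a) P = 0.04587 W  (b) Q = -1.032 VAR  (c) S = 1.033 VA  (d) PF = 0.04439 (leading)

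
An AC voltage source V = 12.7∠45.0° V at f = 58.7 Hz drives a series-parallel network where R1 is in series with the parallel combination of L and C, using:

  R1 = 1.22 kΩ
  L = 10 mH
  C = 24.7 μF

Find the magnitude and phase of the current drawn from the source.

Step 1 — Angular frequency: ω = 2π·f = 2π·58.7 = 368.8 rad/s.
Step 2 — Component impedances:
  R1: Z = R = 1220 Ω
  L: Z = jωL = j·368.8·0.01 = 0 + j3.688 Ω
  C: Z = 1/(jωC) = -j/(ω·C) = 0 - j109.8 Ω
Step 3 — Parallel branch: L || C = 1/(1/L + 1/C) = 0 + j3.816 Ω.
Step 4 — Series with R1: Z_total = R1 + (L || C) = 1220 + j3.816 Ω = 1220∠0.2° Ω.
Step 5 — Source phasor: V = 12.7∠45.0° V = 8.98 + j8.98 V.
Step 6 — Ohm's law: I = V / Z_total = (8.98 + j8.98) / (1220 + j3.816) = 0.007384 + j0.007338 A.
Step 7 — Convert to polar: |I| = 0.01041 A, ∠I = 44.8°.

I = 0.01041∠44.8° A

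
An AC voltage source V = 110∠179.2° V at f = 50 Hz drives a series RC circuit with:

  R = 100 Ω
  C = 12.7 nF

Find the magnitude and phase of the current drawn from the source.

Step 1 — Angular frequency: ω = 2π·f = 2π·50 = 314.2 rad/s.
Step 2 — Component impedances:
  R: Z = R = 100 Ω
  C: Z = 1/(jωC) = -j/(ω·C) = 0 - j2.506e+05 Ω
Step 3 — Series combination: Z_total = R + C = 100 - j2.506e+05 Ω = 2.506e+05∠-90.0° Ω.
Step 4 — Source phasor: V = 110∠179.2° V = -110 + j1.536 V.
Step 5 — Ohm's law: I = V / Z_total = (-110 + j1.536) / (100 - j2.506e+05) = -6.303e-06 - j0.0004388 A.
Step 6 — Convert to polar: |I| = 0.0004389 A, ∠I = -90.8°.

I = 0.0004389∠-90.8° A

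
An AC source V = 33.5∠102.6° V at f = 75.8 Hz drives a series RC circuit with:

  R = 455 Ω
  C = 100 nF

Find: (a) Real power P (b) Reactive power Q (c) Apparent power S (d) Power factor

Step 1 — Angular frequency: ω = 2π·f = 2π·75.8 = 476.3 rad/s.
Step 2 — Component impedances:
  R: Z = R = 455 Ω
  C: Z = 1/(jωC) = -j/(ω·C) = 0 - j2.1e+04 Ω
Step 3 — Series combination: Z_total = R + C = 455 - j2.1e+04 Ω = 2.1e+04∠-88.8° Ω.
Step 4 — Source phasor: V = 33.5∠102.6° V = -7.308 + j32.69 V.
Step 5 — Current: I = V / Z = -0.001564 - j0.0003142 A = 0.001595∠-168.6° A.
Step 6 — Complex power: S = V·I* = 0.001158 - j0.05342 VA.
Step 7 — Real power: P = Re(S) = 0.001158 W.
Step 8 — Reactive power: Q = Im(S) = -0.05342 VAR.
Step 9 — Apparent power: |S| = 0.05344 VA.
Step 10 — Power factor: PF = P/|S| = 0.02166 (leading).

(a) P = 0.001158 W  (b) Q = -0.05342 VAR  (c) S = 0.05344 VA  (d) PF = 0.02166 (leading)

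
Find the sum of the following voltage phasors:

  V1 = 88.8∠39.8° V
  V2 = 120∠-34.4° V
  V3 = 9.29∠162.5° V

Step 1 — Convert each phasor to rectangular form:
  V1 = 88.8·(cos(39.8°) + j·sin(39.8°)) = 68.22 + j56.84 V
  V2 = 120·(cos(-34.4°) + j·sin(-34.4°)) = 99.01 - j67.8 V
  V3 = 9.29·(cos(162.5°) + j·sin(162.5°)) = -8.86 + j2.794 V
Step 2 — Sum components: V_total = 158.4 - j8.161 V.
Step 3 — Convert to polar: |V_total| = 158.6 V, ∠V_total = -2.9°.

V_total = 158.6∠-2.9° V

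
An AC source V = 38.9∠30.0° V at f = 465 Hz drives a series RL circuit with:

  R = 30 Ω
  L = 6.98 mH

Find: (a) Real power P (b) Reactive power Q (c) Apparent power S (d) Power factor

Step 1 — Angular frequency: ω = 2π·f = 2π·465 = 2922 rad/s.
Step 2 — Component impedances:
  R: Z = R = 30 Ω
  L: Z = jωL = j·2922·0.00698 = 0 + j20.39 Ω
Step 3 — Series combination: Z_total = R + L = 30 + j20.39 Ω = 36.28∠34.2° Ω.
Step 4 — Source phasor: V = 38.9∠30.0° V = 33.69 + j19.45 V.
Step 5 — Current: I = V / Z = 1.069 - j0.07867 A = 1.072∠-4.2° A.
Step 6 — Complex power: S = V·I* = 34.5 + j23.45 VA.
Step 7 — Real power: P = Re(S) = 34.5 W.
Step 8 — Reactive power: Q = Im(S) = 23.45 VAR.
Step 9 — Apparent power: |S| = 41.71 VA.
Step 10 — Power factor: PF = P/|S| = 0.827 (lagging).

(a) P = 34.5 W  (b) Q = 23.45 VAR  (c) S = 41.71 VA  (d) PF = 0.827 (lagging)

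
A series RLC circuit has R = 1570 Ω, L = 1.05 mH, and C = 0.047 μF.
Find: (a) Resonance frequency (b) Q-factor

Step 1 — Resonance condition Im(Z)=0 gives ω₀ = 1/√(LC).
Step 2 — ω₀ = 1/√(0.00105·4.7e-08) = 1.423e+05 rad/s.
Step 3 — f₀ = ω₀/(2π) = 2.266e+04 Hz.
Step 4 — Series Q: Q = ω₀L/R = 1.423e+05·0.00105/1570 = 0.0952.

(a) f₀ = 2.266e+04 Hz  (b) Q = 0.0952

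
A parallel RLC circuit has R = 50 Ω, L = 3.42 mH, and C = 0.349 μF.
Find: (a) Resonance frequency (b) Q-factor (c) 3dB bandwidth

Step 1 — Resonance: ω₀ = 1/√(LC) = 1/√(0.00342·3.49e-07) = 2.895e+04 rad/s.
Step 2 — f₀ = ω₀/(2π) = 4607 Hz.
Step 3 — Parallel Q: Q = R/(ω₀L) = 50/(2.895e+04·0.00342) = 0.5051.
Step 4 — Bandwidth: Δω = ω₀/Q = 5.731e+04 rad/s; BW = Δω/(2π) = 9121 Hz.

(a) f₀ = 4607 Hz  (b) Q = 0.5051  (c) BW = 9121 Hz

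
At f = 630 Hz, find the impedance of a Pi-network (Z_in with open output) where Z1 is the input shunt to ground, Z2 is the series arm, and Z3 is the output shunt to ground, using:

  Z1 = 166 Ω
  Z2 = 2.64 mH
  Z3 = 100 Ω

Step 1 — Angular frequency: ω = 2π·f = 2π·630 = 3958 rad/s.
Step 2 — Component impedances:
  Z1: Z = R = 166 Ω
  Z2: Z = jωL = j·3958·0.00264 = 0 + j10.45 Ω
  Z3: Z = R = 100 Ω
Step 3 — With open output, the series arm Z2 and the output shunt Z3 appear in series to ground: Z2 + Z3 = 100 + j10.45 Ω.
Step 4 — Parallel with input shunt Z1: Z_in = Z1 || (Z2 + Z3) = 62.57 + j4.064 Ω = 62.7∠3.7° Ω.

Z = 62.57 + j4.064 Ω = 62.7∠3.7° Ω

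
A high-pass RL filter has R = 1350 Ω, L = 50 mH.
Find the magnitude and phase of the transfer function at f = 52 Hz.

Step 1 — Angular frequency: ω = 2π·52 = 326.7 rad/s.
Step 2 — Transfer function: H(jω) = jωL/(R + jωL).
Step 3 — Numerator jωL = j·16.34; denominator R + jωL = 1350 + j16.34.
Step 4 — H = 0.0001464 + j0.0121.
Step 5 — Magnitude: |H| = 0.0121 (-38.3 dB); phase: φ = 89.3°.

|H| = 0.0121 (-38.3 dB), φ = 89.3°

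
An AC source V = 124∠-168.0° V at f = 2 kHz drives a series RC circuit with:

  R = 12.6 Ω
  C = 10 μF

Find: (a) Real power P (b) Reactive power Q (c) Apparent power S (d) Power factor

Step 1 — Angular frequency: ω = 2π·f = 2π·2000 = 1.257e+04 rad/s.
Step 2 — Component impedances:
  R: Z = R = 12.6 Ω
  C: Z = 1/(jωC) = -j/(ω·C) = 0 - j7.958 Ω
Step 3 — Series combination: Z_total = R + C = 12.6 - j7.958 Ω = 14.9∠-32.3° Ω.
Step 4 — Source phasor: V = 124∠-168.0° V = -121.3 - j25.78 V.
Step 5 — Current: I = V / Z = -5.958 - j5.809 A = 8.321∠-135.7° A.
Step 6 — Complex power: S = V·I* = 872.4 - j551 VA.
Step 7 — Real power: P = Re(S) = 872.4 W.
Step 8 — Reactive power: Q = Im(S) = -551 VAR.
Step 9 — Apparent power: |S| = 1032 VA.
Step 10 — Power factor: PF = P/|S| = 0.8455 (leading).

(a) P = 872.4 W  (b) Q = -551 VAR  (c) S = 1032 VA  (d) PF = 0.8455 (leading)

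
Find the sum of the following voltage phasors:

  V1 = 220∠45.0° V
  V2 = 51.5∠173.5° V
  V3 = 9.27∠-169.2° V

Step 1 — Convert each phasor to rectangular form:
  V1 = 220·(cos(45.0°) + j·sin(45.0°)) = 155.6 + j155.6 V
  V2 = 51.5·(cos(173.5°) + j·sin(173.5°)) = -51.17 + j5.83 V
  V3 = 9.27·(cos(-169.2°) + j·sin(-169.2°)) = -9.106 - j1.737 V
Step 2 — Sum components: V_total = 95.29 + j159.7 V.
Step 3 — Convert to polar: |V_total| = 185.9 V, ∠V_total = 59.2°.

V_total = 185.9∠59.2° V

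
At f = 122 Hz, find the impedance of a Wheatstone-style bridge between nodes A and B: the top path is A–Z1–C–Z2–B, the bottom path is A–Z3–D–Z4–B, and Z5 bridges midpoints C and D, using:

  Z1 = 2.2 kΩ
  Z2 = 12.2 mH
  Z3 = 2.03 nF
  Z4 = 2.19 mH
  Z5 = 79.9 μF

Step 1 — Angular frequency: ω = 2π·f = 2π·122 = 766.5 rad/s.
Step 2 — Component impedances:
  Z1: Z = R = 2200 Ω
  Z2: Z = jωL = j·766.5·0.0122 = 0 + j9.352 Ω
  Z3: Z = 1/(jωC) = -j/(ω·C) = 0 - j6.426e+05 Ω
  Z4: Z = jωL = j·766.5·0.00219 = 0 + j1.679 Ω
  Z5: Z = 1/(jωC) = -j/(ω·C) = 0 - j16.33 Ω
Step 3 — Bridge requires nodal analysis (the Z5 bridge couples midpoints C and D, so the two paths cannot be reduced to a simple series/parallel combination). Setting node B to ground and injecting 1 A at node A, the 3-node admittance system at A, C, D solves to V_A = Z_AB = 2200 + j18.33 Ω = 2200∠0.5° Ω.

Z = 2200 + j18.33 Ω = 2200∠0.5° Ω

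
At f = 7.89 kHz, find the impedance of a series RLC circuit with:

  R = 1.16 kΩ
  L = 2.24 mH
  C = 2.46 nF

Step 1 — Angular frequency: ω = 2π·f = 2π·7890 = 4.957e+04 rad/s.
Step 2 — Component impedances:
  R: Z = R = 1160 Ω
  L: Z = jωL = j·4.957e+04·0.00224 = 0 + j111 Ω
  C: Z = 1/(jωC) = -j/(ω·C) = 0 - j8200 Ω
Step 3 — Series combination: Z_total = R + L + C = 1160 - j8089 Ω = 8172∠-81.8° Ω.

Z = 1160 - j8089 Ω = 8172∠-81.8° Ω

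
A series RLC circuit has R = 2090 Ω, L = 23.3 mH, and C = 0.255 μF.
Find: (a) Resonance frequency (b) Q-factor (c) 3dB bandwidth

Step 1 — Resonance: ω₀ = 1/√(LC) = 1/√(0.0233·2.55e-07) = 1.297e+04 rad/s.
Step 2 — f₀ = ω₀/(2π) = 2065 Hz.
Step 3 — Series Q: Q = ω₀L/R = 1.297e+04·0.0233/2090 = 0.1446.
Step 4 — Bandwidth: Δω = ω₀/Q = 8.97e+04 rad/s; BW = Δω/(2π) = 1.428e+04 Hz.

(a) f₀ = 2065 Hz  (b) Q = 0.1446  (c) BW = 1.428e+04 Hz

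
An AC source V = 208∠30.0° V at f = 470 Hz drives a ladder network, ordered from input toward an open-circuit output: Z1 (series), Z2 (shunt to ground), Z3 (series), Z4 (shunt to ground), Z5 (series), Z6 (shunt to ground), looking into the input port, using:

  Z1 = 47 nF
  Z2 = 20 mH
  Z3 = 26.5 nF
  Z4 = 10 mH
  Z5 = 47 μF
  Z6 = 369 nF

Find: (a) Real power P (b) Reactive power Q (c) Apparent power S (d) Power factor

Step 1 — Angular frequency: ω = 2π·f = 2π·470 = 2953 rad/s.
Step 2 — Component impedances:
  Z1: Z = 1/(jωC) = -j/(ω·C) = 0 - j7205 Ω
  Z2: Z = jωL = j·2953·0.02 = 0 + j59.06 Ω
  Z3: Z = 1/(jωC) = -j/(ω·C) = 0 - j1.278e+04 Ω
  Z4: Z = jωL = j·2953·0.01 = 0 + j29.53 Ω
  Z5: Z = 1/(jωC) = -j/(ω·C) = 0 - j7.205 Ω
  Z6: Z = 1/(jωC) = -j/(ω·C) = 0 - j917.7 Ω
Step 3 — Ladder network (open output): work backward from the far end, alternating series and parallel combinations. Z_in = 0 - j7146 Ω = 7146∠-90.0° Ω.
Step 4 — Source phasor: V = 208∠30.0° V = 180.1 + j104 V.
Step 5 — Current: I = V / Z = -0.01455 + j0.02521 A = 0.02911∠120.0° A.
Step 6 — Complex power: S = V·I* = 0 - j6.055 VA.
Step 7 — Real power: P = Re(S) = 0 W.
Step 8 — Reactive power: Q = Im(S) = -6.055 VAR.
Step 9 — Apparent power: |S| = 6.055 VA.
Step 10 — Power factor: PF = P/|S| = 0 (leading).

(a) P = 0 W  (b) Q = -6.055 VAR  (c) S = 6.055 VA  (d) PF = 0 (leading)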